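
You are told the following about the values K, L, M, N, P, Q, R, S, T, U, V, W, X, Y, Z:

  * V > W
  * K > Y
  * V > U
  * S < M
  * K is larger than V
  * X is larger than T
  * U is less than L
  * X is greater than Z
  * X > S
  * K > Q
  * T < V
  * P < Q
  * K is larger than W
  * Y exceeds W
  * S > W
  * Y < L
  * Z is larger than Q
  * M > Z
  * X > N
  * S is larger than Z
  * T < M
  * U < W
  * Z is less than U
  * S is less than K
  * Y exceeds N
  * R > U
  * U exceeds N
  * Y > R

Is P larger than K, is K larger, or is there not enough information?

Link the given pairs in sequence: P < Q; Q < Z; Z < U; U < W; W < S; S < K.
Chaining these gives P < Q < Z < U < W < S < K.
So K is larger.

K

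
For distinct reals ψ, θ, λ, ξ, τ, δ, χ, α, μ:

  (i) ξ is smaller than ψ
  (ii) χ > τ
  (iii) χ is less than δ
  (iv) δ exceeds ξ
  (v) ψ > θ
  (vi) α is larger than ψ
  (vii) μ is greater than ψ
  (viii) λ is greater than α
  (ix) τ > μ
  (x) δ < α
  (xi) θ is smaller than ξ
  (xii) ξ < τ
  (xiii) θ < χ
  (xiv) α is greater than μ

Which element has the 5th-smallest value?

The consecutive relations fix a unique order: θ < ξ < ψ < μ < τ < χ < δ < α < λ.
The 5th smallest is τ.

τ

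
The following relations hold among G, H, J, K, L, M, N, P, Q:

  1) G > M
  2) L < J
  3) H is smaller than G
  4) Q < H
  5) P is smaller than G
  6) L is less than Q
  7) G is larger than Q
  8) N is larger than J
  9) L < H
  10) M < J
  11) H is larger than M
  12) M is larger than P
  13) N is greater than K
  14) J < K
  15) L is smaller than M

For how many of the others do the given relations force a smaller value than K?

4

Directly below K: J.
One step further: L, M (3 so far).
One step further: P (4 so far).
Nothing else is reachable below K; 4 in all.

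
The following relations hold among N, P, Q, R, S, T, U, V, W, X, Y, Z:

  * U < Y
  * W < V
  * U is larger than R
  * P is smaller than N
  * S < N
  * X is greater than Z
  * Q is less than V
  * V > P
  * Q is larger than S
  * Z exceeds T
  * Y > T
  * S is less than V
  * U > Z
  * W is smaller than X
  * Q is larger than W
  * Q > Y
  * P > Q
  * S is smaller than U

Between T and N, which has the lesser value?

T

Chaining the given relations: T < Z < U < Y < Q < P < N.
So T < N; T is the smaller of the two.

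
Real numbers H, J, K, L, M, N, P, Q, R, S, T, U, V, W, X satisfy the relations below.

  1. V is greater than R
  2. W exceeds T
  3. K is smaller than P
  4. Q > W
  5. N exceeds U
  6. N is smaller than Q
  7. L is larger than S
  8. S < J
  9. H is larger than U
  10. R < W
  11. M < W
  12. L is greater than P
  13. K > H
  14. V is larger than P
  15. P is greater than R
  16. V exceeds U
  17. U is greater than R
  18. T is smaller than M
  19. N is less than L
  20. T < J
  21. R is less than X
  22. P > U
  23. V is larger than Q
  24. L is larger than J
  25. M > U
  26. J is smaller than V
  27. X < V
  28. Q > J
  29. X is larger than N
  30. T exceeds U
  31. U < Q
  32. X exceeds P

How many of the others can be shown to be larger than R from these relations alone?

13

Directly above R: U, P, W, X, V.
One step further: H, T, M, N, Q, L (11 so far).
One step further: K, J (13 so far).
No other element is forced above R by the given relations, so the count is 13.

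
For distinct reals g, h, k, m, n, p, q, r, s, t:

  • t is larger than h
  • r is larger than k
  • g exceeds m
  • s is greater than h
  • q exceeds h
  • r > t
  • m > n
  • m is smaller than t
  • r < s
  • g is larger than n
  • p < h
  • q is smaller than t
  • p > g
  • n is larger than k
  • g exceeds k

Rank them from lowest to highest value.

k < n < m < g < p < h < q < t < r < s

The consecutive links are each given: k < n; n < m; m < g; g < p; p < h; h < q; q < t; t < r; r < s.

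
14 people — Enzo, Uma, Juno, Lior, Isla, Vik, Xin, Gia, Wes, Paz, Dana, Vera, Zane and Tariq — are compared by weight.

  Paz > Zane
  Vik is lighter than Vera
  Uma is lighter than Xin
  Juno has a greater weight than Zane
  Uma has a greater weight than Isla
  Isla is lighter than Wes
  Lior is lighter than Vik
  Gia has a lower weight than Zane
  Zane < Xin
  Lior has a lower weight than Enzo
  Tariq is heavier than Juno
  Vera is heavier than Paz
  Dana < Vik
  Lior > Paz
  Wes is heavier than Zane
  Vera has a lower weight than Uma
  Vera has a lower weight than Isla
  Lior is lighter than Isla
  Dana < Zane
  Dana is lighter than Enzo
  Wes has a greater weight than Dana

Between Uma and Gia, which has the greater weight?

Link the given pairs in sequence: Gia < Zane; Zane < Paz; Paz < Lior; Lior < Vik; Vik < Vera; Vera < Isla; Isla < Uma.
Chaining these gives Gia < Zane < Paz < Lior < Vik < Vera < Isla < Uma.
So Gia < Uma; Uma is the heavier of the two.

Uma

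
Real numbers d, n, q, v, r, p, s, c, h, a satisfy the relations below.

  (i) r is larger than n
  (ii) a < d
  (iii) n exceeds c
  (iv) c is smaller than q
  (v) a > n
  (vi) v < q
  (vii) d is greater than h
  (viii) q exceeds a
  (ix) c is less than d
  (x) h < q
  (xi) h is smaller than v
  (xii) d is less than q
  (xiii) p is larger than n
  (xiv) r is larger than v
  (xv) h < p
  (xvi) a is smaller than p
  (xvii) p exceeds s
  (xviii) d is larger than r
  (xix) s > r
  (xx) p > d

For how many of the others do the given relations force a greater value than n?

6

From n the given relations immediately reach a, r, p.
From those, d, q, s — 6 in total.
No other element is forced above n by the given relations, so the count is 6.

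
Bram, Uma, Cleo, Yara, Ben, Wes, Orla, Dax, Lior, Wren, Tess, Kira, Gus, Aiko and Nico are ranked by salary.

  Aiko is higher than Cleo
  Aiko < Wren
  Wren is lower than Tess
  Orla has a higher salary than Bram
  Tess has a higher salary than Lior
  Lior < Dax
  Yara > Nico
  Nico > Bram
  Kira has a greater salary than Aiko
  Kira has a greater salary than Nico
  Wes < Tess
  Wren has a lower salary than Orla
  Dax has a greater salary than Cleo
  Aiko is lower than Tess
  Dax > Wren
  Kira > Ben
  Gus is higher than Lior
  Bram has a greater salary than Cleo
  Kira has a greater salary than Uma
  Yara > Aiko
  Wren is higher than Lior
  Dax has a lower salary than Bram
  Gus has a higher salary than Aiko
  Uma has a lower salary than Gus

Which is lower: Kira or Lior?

The relevant relations are Lior < Wren; Wren < Dax; Dax < Bram; Bram < Nico; Nico < Kira.
Together: Lior < Wren < Dax < Bram < Nico < Kira.
So Lior < Kira; Lior is the lower of the two.

Lior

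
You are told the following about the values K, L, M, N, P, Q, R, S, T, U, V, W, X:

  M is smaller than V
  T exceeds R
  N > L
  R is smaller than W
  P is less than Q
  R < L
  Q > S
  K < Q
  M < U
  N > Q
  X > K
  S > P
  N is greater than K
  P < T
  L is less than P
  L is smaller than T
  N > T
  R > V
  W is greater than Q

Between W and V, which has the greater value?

W

Chaining the given relations: V < R < L < P < S < Q < W.
So V < W; W is the larger of the two.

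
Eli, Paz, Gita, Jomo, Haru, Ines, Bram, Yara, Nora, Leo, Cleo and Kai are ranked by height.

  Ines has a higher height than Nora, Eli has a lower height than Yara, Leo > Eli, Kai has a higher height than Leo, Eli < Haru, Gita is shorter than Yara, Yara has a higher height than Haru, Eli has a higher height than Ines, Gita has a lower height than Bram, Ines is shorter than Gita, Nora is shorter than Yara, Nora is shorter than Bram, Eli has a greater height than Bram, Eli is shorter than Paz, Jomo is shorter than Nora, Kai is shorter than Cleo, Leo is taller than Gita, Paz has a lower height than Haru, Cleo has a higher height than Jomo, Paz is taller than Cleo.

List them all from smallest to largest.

Jomo < Nora < Ines < Gita < Bram < Eli < Leo < Kai < Cleo < Paz < Haru < Yara

Each adjacent pair is fixed by a given relation: Jomo < Nora; Nora < Ines; Ines < Gita; Gita < Bram; Bram < Eli; Eli < Leo; Leo < Kai; Kai < Cleo; Cleo < Paz; Paz < Haru; Haru < Yara. Chaining them end to end gives the full order.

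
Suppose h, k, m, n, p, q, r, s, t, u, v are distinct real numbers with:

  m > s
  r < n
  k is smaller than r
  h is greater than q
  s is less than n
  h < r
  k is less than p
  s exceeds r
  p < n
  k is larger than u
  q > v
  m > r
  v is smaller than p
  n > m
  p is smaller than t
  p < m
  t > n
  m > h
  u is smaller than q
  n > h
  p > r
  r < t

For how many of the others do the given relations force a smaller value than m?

From m the given relations immediately reach h, r, s, p.
From those, v, k, q — 7 in total.
From those, u — 8 in total.
Nothing else is reachable below m; 8 in all.

8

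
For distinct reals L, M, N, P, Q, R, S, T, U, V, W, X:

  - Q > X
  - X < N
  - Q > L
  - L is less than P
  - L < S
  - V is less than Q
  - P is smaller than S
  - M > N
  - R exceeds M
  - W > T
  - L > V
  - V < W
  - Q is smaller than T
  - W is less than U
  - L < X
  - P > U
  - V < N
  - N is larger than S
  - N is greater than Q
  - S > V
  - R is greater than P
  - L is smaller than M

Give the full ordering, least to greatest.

V < L < X < Q < T < W < U < P < S < N < M < R

Each adjacent pair is fixed by a given relation: V < L; L < X; X < Q; Q < T; T < W; W < U; U < P; P < S; S < N; N < M; M < R. Chaining them end to end gives the full order.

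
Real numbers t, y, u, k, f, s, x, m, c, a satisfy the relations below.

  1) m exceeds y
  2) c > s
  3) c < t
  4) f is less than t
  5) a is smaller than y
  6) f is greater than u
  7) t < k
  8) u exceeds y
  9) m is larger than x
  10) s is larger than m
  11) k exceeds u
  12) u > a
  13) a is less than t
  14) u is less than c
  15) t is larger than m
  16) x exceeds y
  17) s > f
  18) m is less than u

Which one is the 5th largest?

The consecutive relations fix a unique order: a < y < x < m < u < f < s < c < t < k.
The 5th largest is f.

f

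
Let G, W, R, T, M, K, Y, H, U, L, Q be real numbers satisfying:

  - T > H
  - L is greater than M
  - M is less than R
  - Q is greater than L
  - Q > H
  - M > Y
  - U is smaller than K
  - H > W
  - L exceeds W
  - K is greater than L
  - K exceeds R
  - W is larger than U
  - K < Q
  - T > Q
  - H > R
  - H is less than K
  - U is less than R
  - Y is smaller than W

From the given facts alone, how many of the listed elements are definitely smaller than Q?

8

The elements the relations force below Q are Y, M, U, W, R, L, H, K — no chain reaches any other.
That is 8.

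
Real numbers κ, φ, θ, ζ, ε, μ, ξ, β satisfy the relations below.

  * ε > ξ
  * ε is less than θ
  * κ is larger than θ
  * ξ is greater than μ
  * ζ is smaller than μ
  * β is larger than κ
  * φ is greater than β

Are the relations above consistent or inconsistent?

consistent

Every relation is compatible with ζ < μ < ξ < ε < θ < κ < β < φ; the set is consistent.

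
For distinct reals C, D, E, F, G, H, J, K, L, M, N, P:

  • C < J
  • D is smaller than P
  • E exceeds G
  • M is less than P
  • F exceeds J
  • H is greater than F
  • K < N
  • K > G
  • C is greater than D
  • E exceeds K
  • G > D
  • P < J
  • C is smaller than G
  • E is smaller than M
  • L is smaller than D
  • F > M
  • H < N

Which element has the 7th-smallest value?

The consecutive relations fix a unique order: L < D < C < G < K < E < M < P < J < F < H < N.
The 7th smallest is M.

M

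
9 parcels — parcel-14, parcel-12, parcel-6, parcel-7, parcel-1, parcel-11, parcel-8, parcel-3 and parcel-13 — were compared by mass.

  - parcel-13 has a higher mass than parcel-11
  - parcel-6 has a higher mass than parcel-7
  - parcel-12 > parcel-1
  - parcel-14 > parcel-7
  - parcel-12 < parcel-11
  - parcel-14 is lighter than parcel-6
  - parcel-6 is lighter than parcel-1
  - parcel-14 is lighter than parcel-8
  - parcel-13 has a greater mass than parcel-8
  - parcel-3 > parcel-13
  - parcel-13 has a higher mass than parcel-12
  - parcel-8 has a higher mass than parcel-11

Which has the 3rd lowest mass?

Piecing the relations together gives one ordering: parcel-7 < parcel-14 < parcel-6 < parcel-1 < parcel-12 < parcel-11 < parcel-8 < parcel-13 < parcel-3.
Counting 3 from the smallest end gives parcel-6.

parcel-6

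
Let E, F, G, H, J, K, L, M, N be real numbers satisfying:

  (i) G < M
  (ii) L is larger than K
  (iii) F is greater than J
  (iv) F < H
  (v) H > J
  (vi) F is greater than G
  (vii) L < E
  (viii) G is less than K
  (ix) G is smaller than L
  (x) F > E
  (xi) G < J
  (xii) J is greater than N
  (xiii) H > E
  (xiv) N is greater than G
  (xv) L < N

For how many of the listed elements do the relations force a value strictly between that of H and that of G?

Chaining upward from G reaches: K, L, N, E, M, J, F.
Chaining downward from H reaches: K, L, N, E, J, F.
Strictly between G and H are those in both lists: K, L, N, E, J, F — 6 elements.

6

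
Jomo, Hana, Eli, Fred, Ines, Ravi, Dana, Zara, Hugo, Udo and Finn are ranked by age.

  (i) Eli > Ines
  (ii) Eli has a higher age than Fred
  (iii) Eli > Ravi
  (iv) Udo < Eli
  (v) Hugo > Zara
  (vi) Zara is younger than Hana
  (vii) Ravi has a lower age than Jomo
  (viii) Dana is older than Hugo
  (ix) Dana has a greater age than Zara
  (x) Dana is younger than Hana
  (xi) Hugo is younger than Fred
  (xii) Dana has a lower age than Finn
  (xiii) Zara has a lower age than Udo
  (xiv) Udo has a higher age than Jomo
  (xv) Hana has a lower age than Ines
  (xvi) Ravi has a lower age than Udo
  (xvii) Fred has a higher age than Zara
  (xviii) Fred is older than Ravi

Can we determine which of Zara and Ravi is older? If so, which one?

Following every chain through Ravi: above Ravi we get Fred, Jomo, Udo, Eli.
Zara is not reached, and no chain runs the other way from Zara to Ravi.
So the given relations leave the order of Ravi and Zara undetermined.

undetermined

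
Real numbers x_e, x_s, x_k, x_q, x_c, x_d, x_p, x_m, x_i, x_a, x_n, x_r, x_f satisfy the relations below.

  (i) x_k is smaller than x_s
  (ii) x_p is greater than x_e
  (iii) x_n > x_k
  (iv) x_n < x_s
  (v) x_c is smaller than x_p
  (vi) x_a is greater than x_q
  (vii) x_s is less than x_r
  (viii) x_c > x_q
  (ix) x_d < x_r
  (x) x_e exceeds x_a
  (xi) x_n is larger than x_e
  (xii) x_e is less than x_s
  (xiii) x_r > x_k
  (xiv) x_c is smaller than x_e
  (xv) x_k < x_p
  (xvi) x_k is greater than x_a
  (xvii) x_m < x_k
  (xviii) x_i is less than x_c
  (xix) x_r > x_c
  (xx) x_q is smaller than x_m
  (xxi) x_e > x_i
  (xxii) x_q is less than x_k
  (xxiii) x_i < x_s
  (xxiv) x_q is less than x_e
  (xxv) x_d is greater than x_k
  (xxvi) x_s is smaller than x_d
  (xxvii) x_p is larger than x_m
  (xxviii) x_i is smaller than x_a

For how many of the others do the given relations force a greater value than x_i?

The elements the relations force above x_i are x_c, x_a, x_k, x_e, x_n, x_s, x_d, x_p, x_r — no chain reaches any other.
That is 9.

9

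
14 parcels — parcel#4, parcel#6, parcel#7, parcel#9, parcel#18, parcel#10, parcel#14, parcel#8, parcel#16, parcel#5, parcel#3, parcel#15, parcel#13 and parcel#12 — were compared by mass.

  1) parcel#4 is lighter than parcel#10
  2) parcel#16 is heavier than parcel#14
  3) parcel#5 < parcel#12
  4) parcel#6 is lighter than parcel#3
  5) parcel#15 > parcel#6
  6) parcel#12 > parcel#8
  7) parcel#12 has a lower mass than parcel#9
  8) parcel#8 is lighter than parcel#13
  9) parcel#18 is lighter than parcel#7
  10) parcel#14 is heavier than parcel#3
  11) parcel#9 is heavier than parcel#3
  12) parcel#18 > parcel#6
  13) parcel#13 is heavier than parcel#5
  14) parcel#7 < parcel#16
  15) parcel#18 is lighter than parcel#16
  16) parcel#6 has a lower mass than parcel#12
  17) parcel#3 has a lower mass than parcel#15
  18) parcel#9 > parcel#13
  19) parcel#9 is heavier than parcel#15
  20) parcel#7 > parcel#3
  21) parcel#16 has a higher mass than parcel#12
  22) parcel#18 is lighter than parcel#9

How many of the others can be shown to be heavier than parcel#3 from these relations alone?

The elements the relations force above parcel#3 are parcel#7, parcel#15, parcel#14, parcel#16, parcel#9 — no chain reaches any other.
That is 5.

5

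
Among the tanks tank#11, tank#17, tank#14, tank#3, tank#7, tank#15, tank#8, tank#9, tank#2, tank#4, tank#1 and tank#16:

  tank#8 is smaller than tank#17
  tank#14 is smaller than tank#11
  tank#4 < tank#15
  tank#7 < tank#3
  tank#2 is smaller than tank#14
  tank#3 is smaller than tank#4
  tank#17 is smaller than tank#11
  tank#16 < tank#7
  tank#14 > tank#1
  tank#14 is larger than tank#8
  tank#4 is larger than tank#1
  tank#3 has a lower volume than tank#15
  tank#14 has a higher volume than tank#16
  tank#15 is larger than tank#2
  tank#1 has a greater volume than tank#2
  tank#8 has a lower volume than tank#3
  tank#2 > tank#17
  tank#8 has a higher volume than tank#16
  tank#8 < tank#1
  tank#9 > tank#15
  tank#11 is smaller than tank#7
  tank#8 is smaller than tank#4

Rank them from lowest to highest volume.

tank#16 < tank#8 < tank#17 < tank#2 < tank#1 < tank#14 < tank#11 < tank#7 < tank#3 < tank#4 < tank#15 < tank#9

The consecutive links are each given: tank#16 < tank#8; tank#8 < tank#17; tank#17 < tank#2; tank#2 < tank#1; tank#1 < tank#14; tank#14 < tank#11; tank#11 < tank#7; tank#7 < tank#3; tank#3 < tank#4; tank#4 < tank#15; tank#15 < tank#9.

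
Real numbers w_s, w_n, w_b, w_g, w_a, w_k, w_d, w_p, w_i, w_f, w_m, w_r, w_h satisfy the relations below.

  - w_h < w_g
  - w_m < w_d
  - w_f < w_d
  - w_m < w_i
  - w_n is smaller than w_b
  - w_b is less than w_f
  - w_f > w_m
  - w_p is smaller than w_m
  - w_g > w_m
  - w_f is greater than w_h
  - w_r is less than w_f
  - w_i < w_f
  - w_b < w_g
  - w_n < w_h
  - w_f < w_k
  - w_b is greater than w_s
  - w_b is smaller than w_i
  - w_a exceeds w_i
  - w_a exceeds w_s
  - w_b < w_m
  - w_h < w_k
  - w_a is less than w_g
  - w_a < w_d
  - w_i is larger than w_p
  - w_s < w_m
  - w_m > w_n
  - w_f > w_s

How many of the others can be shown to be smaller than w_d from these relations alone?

10

The elements the relations force below w_d are w_p, w_r, w_n, w_s, w_b, w_h, w_m, w_i, w_f, w_a — no chain reaches any other.
That is 10.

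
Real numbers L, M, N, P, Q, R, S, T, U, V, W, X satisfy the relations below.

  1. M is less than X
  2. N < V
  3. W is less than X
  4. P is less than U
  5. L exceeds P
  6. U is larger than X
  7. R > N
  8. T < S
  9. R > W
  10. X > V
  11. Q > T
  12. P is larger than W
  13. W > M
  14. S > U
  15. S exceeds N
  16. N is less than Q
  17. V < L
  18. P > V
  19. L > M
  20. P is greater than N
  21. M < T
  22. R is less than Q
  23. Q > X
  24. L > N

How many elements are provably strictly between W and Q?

Chaining upward from W reaches: X, P, U, R, L, S.
Chaining downward from Q reaches: M, N, V, X, T, R.
Strictly between W and Q are those in both lists: X, R — 2 elements.

2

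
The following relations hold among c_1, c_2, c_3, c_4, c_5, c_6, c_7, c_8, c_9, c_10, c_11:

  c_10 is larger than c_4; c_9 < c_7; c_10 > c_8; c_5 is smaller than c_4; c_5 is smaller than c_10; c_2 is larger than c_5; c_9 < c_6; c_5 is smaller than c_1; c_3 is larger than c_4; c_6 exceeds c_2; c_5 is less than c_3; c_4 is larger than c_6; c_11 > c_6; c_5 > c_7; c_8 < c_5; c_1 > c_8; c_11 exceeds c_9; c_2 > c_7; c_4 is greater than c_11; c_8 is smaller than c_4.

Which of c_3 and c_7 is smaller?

c_7

Link the given pairs in sequence: c_7 < c_5; c_5 < c_2; c_2 < c_6; c_6 < c_11; c_11 < c_4; c_4 < c_3.
Chaining these gives c_7 < c_5 < c_2 < c_6 < c_11 < c_4 < c_3.
So c_7 < c_3; c_7 is the smaller of the two.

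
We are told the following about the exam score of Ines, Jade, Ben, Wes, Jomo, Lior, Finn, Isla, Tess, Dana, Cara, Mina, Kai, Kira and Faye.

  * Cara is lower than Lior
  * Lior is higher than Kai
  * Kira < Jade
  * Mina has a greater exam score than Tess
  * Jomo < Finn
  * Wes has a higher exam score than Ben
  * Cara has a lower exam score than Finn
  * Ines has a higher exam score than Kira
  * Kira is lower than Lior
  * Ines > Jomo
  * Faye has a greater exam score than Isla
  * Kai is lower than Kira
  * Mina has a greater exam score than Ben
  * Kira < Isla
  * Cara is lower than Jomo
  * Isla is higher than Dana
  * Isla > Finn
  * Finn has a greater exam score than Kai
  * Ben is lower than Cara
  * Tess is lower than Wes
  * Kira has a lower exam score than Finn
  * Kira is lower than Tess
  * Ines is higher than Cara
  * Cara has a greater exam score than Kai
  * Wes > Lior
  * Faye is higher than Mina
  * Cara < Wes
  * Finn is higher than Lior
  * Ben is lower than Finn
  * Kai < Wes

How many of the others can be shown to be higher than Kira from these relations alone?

Directly above Kira: Jade, Tess, Lior, Ines, Finn, Isla.
One step further: Mina, Wes, Faye (9 so far).
Nothing else is reachable above Kira; 9 in all.

9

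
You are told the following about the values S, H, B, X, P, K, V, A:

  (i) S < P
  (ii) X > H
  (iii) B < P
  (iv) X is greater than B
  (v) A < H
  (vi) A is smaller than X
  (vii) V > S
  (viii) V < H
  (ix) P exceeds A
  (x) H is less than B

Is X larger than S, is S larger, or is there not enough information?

X

Link the given pairs in sequence: S < V; V < H; H < B; B < X.
Together: S < V < H < B < X.
So X is larger.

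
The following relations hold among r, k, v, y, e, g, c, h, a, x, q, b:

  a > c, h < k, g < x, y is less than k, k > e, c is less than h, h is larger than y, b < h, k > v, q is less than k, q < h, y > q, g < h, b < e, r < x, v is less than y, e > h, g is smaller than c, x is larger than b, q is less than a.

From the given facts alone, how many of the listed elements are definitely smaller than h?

6

The elements the relations force below h are g, c, v, b, q, y — no chain reaches any other.
That is 6.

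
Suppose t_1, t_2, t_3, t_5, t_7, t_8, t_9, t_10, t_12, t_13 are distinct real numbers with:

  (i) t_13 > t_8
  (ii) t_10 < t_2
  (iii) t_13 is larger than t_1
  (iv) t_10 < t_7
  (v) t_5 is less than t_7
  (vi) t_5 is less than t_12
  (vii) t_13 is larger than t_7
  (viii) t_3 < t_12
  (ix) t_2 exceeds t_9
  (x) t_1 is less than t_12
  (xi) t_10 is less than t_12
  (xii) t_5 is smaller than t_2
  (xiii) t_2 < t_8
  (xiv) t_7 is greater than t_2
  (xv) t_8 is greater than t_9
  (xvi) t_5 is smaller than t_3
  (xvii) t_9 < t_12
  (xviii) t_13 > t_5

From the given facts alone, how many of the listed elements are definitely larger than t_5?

Directly above t_5: t_3, t_2, t_7, t_13, t_12.
One step further: t_8 (6 so far).
No other element is forced above t_5 by the given relations, so the count is 6.

6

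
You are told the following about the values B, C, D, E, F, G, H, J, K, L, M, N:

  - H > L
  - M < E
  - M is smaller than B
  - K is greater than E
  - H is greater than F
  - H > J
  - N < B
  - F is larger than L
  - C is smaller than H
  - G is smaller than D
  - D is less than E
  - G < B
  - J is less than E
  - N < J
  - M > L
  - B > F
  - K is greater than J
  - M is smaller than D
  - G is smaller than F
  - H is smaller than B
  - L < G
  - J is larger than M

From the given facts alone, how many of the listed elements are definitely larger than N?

The elements the relations force above N are J, H, B, E, K — no chain reaches any other.
That is 5.

5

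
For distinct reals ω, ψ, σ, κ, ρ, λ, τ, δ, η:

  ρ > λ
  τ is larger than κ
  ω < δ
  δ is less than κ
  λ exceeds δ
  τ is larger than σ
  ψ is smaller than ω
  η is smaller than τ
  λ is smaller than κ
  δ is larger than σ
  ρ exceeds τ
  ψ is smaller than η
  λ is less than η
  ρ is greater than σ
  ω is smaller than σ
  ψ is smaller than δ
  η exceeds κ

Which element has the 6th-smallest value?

Piecing the relations together gives one ordering: ψ < ω < σ < δ < λ < κ < η < τ < ρ.
Counting 6 from the smallest end gives κ.

κ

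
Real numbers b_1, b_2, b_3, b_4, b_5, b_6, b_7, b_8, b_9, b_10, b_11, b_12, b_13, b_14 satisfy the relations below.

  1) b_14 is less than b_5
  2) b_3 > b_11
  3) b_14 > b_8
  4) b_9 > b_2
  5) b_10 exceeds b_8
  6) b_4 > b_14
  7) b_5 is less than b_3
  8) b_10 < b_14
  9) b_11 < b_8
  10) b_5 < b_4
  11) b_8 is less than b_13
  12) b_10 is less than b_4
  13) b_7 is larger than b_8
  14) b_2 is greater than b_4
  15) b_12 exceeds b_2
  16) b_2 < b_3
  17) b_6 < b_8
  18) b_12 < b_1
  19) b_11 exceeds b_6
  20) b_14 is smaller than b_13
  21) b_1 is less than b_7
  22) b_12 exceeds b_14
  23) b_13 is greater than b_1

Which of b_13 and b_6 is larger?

Chaining the given relations: b_6 < b_11 < b_8 < b_10 < b_14 < b_5 < b_4 < b_2 < b_12 < b_1 < b_13.
So b_6 < b_13; b_13 is the larger of the two.

b_13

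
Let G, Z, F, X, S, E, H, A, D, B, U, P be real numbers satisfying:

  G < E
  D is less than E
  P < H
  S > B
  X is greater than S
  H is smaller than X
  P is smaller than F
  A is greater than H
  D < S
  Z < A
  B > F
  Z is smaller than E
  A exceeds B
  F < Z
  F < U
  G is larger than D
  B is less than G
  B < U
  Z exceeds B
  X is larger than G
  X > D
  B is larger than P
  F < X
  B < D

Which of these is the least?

Chaining upward from P: directly above it, F, B, H; then D, S, Z, G, A, U, X; then E.
That covers every other element, and nothing is given below P, so P is the least.

P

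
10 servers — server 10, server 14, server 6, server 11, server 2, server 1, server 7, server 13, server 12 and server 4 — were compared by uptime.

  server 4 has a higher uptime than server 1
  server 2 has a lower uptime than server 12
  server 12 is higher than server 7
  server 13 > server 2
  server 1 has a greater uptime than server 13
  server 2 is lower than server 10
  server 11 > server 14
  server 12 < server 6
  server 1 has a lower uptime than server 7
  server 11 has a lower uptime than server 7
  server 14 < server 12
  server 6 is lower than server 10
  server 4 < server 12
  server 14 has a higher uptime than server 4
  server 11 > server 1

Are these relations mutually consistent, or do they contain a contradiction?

consistent

Every relation is compatible with server 2 < server 13 < server 1 < server 4 < server 14 < server 11 < server 7 < server 12 < server 6 < server 10; the set is consistent.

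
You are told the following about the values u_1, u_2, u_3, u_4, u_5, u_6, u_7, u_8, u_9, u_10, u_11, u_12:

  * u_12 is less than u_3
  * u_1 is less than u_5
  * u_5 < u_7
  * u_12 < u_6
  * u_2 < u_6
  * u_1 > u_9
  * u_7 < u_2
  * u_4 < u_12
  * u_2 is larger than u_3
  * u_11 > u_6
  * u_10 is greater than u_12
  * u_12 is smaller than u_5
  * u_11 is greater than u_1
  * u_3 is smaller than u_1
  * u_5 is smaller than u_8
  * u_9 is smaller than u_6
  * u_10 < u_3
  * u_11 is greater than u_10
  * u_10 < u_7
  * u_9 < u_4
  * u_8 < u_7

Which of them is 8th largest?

u_3

Chaining the given pairs: u_9 < u_4 < u_12 < u_10 < u_3 < u_1 < u_5 < u_8 < u_7 < u_2 < u_6 < u_11.
The 8th largest is u_3.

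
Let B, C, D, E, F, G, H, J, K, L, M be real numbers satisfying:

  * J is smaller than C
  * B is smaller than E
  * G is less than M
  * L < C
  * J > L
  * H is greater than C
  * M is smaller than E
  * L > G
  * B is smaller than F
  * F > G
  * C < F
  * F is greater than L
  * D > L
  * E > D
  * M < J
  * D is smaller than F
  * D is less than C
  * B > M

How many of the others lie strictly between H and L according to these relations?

The relations place L below H. An element lies strictly between them when it is forced above L and also forced below H.
Above L: {J, D, C, F, E}. Below H: {G, M, J, D, C}.
Intersection: {J, D, C} — 3.

3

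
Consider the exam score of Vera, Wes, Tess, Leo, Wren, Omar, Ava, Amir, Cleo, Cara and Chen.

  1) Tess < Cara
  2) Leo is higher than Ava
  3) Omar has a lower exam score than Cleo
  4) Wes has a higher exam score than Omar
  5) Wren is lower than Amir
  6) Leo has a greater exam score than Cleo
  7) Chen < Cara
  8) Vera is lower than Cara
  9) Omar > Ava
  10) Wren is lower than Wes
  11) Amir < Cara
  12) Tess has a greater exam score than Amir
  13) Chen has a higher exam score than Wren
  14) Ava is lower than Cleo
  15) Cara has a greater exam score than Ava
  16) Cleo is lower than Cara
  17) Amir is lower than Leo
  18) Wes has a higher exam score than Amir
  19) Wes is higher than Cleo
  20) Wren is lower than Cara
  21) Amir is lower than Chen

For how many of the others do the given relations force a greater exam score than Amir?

5

From Amir the given relations immediately reach Tess, Chen, Cara, Wes, Leo.
Nothing else is reachable above Amir; 5 in all.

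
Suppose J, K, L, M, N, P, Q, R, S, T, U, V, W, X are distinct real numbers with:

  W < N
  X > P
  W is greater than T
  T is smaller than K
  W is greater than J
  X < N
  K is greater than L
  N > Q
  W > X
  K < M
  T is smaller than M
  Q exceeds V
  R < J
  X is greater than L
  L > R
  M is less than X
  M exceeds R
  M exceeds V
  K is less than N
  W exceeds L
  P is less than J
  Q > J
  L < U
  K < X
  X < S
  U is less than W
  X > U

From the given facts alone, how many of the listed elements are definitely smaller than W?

10

Directly below W: T, L, J, U, X.
One step further: P, R, K, M (9 so far).
One step further: V (10 so far).
No other element is forced below W by the given relations, so the count is 10.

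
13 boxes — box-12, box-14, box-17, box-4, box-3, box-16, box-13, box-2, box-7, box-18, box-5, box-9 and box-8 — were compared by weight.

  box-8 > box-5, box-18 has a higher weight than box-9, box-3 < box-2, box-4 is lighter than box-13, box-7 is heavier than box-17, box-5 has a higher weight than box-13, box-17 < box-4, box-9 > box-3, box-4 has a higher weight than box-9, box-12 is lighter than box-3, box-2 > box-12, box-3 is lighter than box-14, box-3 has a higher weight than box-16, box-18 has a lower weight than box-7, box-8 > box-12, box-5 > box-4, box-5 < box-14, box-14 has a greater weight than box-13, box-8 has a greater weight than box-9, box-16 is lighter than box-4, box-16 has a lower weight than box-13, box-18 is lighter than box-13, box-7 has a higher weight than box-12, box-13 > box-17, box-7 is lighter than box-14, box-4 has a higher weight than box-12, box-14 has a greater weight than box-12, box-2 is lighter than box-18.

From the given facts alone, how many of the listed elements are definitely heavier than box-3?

The elements the relations force above box-3 are box-9, box-2, box-4, box-18, box-7, box-13, box-5, box-14, box-8 — no chain reaches any other.
That is 9.

9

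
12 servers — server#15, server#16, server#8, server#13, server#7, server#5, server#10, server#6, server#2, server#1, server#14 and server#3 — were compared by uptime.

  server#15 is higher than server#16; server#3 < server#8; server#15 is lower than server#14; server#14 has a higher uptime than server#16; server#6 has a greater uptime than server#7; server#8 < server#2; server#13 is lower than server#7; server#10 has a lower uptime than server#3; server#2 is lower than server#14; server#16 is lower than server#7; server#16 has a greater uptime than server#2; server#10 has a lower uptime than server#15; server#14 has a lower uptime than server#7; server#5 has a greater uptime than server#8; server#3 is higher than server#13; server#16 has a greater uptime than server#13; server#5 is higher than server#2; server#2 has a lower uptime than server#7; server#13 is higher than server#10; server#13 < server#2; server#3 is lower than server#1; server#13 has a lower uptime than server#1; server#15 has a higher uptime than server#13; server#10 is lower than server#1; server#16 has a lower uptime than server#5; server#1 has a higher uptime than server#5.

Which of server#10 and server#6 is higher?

server#10 < server#13 < server#3 < server#8 < server#2 < server#16 < server#15 < server#14 < server#7 < server#6, by transitivity through server#13, server#3, server#8, server#2, server#16, server#15, server#14, server#7.
So server#10 < server#6; server#6 is the higher of the two.

server#6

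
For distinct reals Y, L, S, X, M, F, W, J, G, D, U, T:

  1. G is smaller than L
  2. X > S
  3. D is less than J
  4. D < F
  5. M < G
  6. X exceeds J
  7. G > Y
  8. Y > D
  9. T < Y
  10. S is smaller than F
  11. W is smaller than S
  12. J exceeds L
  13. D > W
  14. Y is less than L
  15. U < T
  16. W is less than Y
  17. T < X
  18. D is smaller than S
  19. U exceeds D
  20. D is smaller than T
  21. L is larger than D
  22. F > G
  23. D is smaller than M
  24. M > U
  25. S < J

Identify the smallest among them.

W

D is not least since W < D; U is not least since D < U; T is not least since D < T; M is not least since U < M; Y is not least since W < Y; S is not least since D < S; G is not least since Y < G; L is not least since D < L; J is not least since L < J; X is not least since T < X; F is not least since S < F.
Only W has nothing below it, so W is the smallest.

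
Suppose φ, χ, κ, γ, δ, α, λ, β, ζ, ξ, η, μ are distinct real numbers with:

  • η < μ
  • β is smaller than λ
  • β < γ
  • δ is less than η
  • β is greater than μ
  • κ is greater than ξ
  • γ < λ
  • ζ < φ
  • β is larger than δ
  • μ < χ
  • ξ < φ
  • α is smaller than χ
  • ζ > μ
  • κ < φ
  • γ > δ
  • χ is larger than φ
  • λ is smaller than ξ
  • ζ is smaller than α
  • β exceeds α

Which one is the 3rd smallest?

The consecutive relations fix a unique order: δ < η < μ < ζ < α < β < γ < λ < ξ < κ < φ < χ.
The 3rd smallest is μ.

μ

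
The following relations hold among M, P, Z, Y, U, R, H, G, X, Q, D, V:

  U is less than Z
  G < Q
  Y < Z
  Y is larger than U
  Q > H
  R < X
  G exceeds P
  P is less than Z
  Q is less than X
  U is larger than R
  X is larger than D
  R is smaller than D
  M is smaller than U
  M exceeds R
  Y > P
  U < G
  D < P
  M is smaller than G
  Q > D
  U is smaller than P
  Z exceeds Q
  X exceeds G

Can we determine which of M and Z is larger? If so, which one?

Link the given pairs in sequence: M < U; U < P; P < Y; Y < Z.
Chaining these gives M < U < P < Y < Z.
So Z is larger.

Z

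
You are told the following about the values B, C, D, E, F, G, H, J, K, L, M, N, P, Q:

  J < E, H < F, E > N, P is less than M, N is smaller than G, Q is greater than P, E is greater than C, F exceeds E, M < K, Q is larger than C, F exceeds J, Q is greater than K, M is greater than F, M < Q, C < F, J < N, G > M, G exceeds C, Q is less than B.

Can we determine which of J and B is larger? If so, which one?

J < N and N < E give J < E.
With E < F: J < N < E < F.
Then F < M extends the chain to M.
With M < K: J < N < E < F < M < K.
Then K < Q extends the chain to Q.
With Q < B: J < N < E < F < M < K < Q < B.
So B is larger.

B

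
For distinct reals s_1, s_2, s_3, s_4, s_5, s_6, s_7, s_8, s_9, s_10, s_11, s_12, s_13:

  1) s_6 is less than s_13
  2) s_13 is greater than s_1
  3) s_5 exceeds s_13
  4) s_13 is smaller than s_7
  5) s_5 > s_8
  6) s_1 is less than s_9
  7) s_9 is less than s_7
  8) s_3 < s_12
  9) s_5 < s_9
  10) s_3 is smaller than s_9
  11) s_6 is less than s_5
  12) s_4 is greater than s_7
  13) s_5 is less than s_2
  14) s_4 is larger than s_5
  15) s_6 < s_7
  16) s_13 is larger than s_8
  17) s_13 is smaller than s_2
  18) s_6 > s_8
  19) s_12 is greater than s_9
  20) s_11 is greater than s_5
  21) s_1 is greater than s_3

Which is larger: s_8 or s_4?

Chaining the given relations: s_8 < s_6 < s_13 < s_5 < s_9 < s_7 < s_4.
So s_8 < s_4; s_4 is the larger of the two.

s_4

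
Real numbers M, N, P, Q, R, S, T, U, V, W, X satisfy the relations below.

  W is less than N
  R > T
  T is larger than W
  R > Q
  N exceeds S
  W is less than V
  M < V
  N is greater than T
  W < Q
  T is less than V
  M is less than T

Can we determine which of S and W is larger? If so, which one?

Following every chain through S: above S we get N.
W is not reached, and no chain runs the other way from W to S.
So the given relations leave the order of S and W undetermined.

undetermined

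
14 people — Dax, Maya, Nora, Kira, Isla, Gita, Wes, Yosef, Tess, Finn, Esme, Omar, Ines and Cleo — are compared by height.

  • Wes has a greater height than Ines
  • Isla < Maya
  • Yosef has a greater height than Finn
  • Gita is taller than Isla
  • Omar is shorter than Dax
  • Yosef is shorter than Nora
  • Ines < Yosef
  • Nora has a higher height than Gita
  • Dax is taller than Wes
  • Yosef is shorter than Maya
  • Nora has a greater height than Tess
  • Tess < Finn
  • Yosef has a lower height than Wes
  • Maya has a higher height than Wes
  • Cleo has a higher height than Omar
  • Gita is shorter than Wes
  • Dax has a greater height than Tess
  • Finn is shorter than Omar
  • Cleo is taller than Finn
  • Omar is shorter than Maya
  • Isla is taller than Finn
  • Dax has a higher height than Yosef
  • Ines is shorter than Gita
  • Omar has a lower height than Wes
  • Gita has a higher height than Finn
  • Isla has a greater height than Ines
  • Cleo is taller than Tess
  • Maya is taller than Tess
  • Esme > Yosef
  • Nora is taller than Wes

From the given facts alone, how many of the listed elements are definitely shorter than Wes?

The elements the relations force below Wes are Tess, Finn, Ines, Isla, Yosef, Gita, Omar — no chain reaches any other.
That is 7.

7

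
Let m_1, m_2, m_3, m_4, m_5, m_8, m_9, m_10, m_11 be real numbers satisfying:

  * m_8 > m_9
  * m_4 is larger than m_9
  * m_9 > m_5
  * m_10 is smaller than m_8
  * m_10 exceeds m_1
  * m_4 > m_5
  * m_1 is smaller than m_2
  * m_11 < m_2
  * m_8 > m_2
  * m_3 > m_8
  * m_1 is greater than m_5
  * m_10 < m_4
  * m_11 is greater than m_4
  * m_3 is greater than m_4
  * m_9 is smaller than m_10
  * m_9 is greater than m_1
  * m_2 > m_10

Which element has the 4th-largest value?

Piecing the relations together gives one ordering: m_5 < m_1 < m_9 < m_10 < m_4 < m_11 < m_2 < m_8 < m_3.
Counting 4 from the largest end gives m_11.

m_11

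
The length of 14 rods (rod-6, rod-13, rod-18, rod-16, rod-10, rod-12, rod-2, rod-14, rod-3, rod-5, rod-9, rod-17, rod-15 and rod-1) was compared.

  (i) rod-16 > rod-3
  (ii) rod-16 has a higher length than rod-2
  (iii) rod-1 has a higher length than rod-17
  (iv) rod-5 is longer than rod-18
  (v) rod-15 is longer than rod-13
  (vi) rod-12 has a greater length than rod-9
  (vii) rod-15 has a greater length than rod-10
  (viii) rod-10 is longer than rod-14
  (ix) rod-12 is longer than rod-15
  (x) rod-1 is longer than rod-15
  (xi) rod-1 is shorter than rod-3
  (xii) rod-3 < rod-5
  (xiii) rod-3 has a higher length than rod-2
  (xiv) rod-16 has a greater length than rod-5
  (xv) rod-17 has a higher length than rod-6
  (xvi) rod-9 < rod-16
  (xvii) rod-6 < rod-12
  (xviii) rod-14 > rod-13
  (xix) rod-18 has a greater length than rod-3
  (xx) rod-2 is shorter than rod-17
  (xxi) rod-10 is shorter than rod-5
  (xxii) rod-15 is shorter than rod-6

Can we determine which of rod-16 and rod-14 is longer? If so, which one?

rod-16

Link the given pairs in sequence: rod-14 < rod-10; rod-10 < rod-15; rod-15 < rod-6; rod-6 < rod-17; rod-17 < rod-1; rod-1 < rod-3; rod-3 < rod-18; rod-18 < rod-5; rod-5 < rod-16.
Chaining these gives rod-14 < rod-10 < rod-15 < rod-6 < rod-17 < rod-1 < rod-3 < rod-18 < rod-5 < rod-16.
So rod-16 is longer.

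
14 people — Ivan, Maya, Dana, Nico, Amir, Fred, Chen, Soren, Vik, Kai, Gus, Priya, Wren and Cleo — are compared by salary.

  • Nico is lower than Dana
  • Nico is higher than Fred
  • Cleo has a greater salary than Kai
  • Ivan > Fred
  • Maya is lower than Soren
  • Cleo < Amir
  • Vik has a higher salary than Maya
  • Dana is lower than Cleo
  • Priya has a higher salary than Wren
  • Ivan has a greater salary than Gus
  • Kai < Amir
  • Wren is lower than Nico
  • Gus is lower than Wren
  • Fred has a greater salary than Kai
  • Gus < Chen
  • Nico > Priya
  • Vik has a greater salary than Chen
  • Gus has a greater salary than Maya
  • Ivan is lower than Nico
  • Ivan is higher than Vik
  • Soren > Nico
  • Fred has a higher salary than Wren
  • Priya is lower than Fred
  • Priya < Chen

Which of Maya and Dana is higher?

Following the relations from Maya: Maya < Gus < Wren < Priya < Chen < Vik < Ivan < Nico < Dana.
So Maya < Dana; Dana is the higher of the two.

Dana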